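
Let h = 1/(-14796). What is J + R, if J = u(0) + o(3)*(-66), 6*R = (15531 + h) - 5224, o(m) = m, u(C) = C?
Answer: 134924723/88776 ≈ 1519.8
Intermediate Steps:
h = -1/14796 ≈ -6.7586e-5
R = 152502371/88776 (R = ((15531 - 1/14796) - 5224)/6 = (229796675/14796 - 5224)/6 = (1/6)*(152502371/14796) = 152502371/88776 ≈ 1717.8)
J = -198 (J = 0 + 3*(-66) = 0 - 198 = -198)
J + R = -198 + 152502371/88776 = 134924723/88776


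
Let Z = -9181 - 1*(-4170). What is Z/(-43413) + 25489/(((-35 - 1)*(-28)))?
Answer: 370535015/14586768 ≈ 25.402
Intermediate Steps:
Z = -5011 (Z = -9181 + 4170 = -5011)
Z/(-43413) + 25489/(((-35 - 1)*(-28))) = -5011/(-43413) + 25489/(((-35 - 1)*(-28))) = -5011*(-1/43413) + 25489/((-36*(-28))) = 5011/43413 + 25489/1008 = 370535015/14586768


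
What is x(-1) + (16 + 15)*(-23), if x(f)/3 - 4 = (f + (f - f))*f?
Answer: -698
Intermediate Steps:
x(f) = 12 + 3*f² (x(f) = 12 + 3*((f + (f - f))*f) = 12 + 3*((f + 0)*f) = 12 + 3*(f*f) = 12 + 3*f²)
x(-1) + (16 + 15)*(-23) = (12 + 3*(-1)²) + (16 + 15)*(-23) = (12 + 3*1) + 31*(-23) = (12 + 3) - 713 = 15 - 713 = -698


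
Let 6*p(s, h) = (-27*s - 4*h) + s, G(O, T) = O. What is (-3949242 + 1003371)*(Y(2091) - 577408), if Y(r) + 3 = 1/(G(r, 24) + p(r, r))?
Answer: 4742327557088985/2788 ≈ 1.7010e+12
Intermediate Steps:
p(s, h) = -13*s/3 - 2*h/3 (p(s, h) = ((-27*s - 4*h) + s)/6 = (-26*s - 4*h)/6 = -13*s/3 - 2*h/3)
Y(r) = -3 - 1/(4*r) (Y(r) = -3 + 1/(r + (-13*r/3 - 2*r/3)) = -3 + 1/(r - 5*r) = -3 + 1/(-4*r) = -3 - 1/(4*r))
(-3949242 + 1003371)*(Y(2091) - 577408) = (-3949242 + 1003371)*((-3 - 1/4/2091) - 577408) = -2945871*((-3 - 1/4*1/2091) - 577408) = -2945871*((-3 - 1/8364) - 577408) = -2945871*(-25093/8364 - 577408) = -2945871*(-4829465605/8364) = 4742327557088985/2788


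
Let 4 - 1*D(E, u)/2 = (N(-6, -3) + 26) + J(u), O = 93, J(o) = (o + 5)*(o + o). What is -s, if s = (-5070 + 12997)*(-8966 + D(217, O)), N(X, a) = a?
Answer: 360361420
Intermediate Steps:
J(o) = 2*o*(5 + o) (J(o) = (5 + o)*(2*o) = 2*o*(5 + o))
D(E, u) = -38 - 4*u*(5 + u) (D(E, u) = 8 - 2*((-3 + 26) + 2*u*(5 + u)) = 8 - 2*(23 + 2*u*(5 + u)) = 8 + (-46 - 4*u*(5 + u)) = -38 - 4*u*(5 + u))
s = -360361420 (s = (-5070 + 12997)*(-8966 + (-38 - 4*93*(5 + 93))) = 7927*(-8966 + (-38 - 4*93*98)) = 7927*(-8966 + (-38 - 36456)) = 7927*(-8966 - 36494) = 7927*(-45460) = -360361420)
-s = -1*(-360361420) = 360361420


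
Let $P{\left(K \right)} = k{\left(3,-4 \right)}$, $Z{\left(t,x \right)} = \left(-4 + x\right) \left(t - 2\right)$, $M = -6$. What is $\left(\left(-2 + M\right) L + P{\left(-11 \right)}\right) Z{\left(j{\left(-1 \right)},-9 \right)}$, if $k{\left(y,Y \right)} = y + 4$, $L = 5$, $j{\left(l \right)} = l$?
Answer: $-1287$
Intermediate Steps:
$Z{\left(t,x \right)} = \left(-4 + x\right) \left(-2 + t\right)$
$k{\left(y,Y \right)} = 4 + y$
$P{\left(K \right)} = 7$ ($P{\left(K \right)} = 4 + 3 = 7$)
$\left(\left(-2 + M\right) L + P{\left(-11 \right)}\right) Z{\left(j{\left(-1 \right)},-9 \right)} = \left(\left(-2 - 6\right) 5 + 7\right) \left(8 - -4 - -18 - -9\right) = \left(\left(-8\right) 5 + 7\right) \left(8 + 4 + 18 + 9\right) = \left(-40 + 7\right) 39 = \left(-33\right) 39 = -1287$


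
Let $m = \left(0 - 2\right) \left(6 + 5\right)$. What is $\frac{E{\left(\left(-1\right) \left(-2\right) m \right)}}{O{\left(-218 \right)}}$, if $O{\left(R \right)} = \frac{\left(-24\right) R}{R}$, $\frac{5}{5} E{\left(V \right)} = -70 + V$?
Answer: $\frac{19}{4} \approx 4.75$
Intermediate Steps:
$m = -22$ ($m = \left(-2\right) 11 = -22$)
$E{\left(V \right)} = -70 + V$
$O{\left(R \right)} = -24$
$\frac{E{\left(\left(-1\right) \left(-2\right) m \right)}}{O{\left(-218 \right)}} = \frac{-70 + \left(-1\right) \left(-2\right) \left(-22\right)}{-24} = \left(-70 + 2 \left(-22\right)\right) \left(- \frac{1}{24}\right) = \left(-70 - 44\right) \left(- \frac{1}{24}\right) = \left(-114\right) \left(- \frac{1}{24}\right) = \frac{19}{4}$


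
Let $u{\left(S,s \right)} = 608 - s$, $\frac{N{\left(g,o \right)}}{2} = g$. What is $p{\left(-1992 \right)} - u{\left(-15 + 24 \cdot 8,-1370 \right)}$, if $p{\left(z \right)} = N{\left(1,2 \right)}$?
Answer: $-1976$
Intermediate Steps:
$N{\left(g,o \right)} = 2 g$
$p{\left(z \right)} = 2$ ($p{\left(z \right)} = 2 \cdot 1 = 2$)
$p{\left(-1992 \right)} - u{\left(-15 + 24 \cdot 8,-1370 \right)} = 2 - \left(608 - -1370\right) = 2 - \left(608 + 1370\right) = 2 - 1978 = -1976$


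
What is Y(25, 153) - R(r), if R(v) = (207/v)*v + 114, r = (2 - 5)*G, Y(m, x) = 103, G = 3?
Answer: -218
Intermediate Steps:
r = -9 (r = (2 - 5)*3 = -3*3 = -9)
R(v) = 321 (R(v) = 207 + 114 = 321)
Y(25, 153) - R(r) = 103 - 1*321 = 103 - 321 = -218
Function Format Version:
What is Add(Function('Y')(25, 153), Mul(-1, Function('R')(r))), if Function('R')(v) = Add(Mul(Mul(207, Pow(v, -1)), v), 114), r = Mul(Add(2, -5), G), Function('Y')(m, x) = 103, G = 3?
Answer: -218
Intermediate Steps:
r = -9 (r = Mul(Add(2, -5), 3) = Mul(-3, 3) = -9)
Function('R')(v) = 321 (Function('R')(v) = Add(207, 114) = 321)
Add(Function('Y')(25, 153), Mul(-1, Function('R')(r))) = Add(103, Mul(-1, 321)) = Add(103, -321) = -218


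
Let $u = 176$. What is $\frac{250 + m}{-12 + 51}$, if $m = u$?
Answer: $\frac{142}{13} \approx 10.923$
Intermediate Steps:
$m = 176$
$\frac{250 + m}{-12 + 51} = \frac{250 + 176}{-12 + 51} = \frac{426}{39} = 426 \cdot \frac{1}{39} = \frac{142}{13}$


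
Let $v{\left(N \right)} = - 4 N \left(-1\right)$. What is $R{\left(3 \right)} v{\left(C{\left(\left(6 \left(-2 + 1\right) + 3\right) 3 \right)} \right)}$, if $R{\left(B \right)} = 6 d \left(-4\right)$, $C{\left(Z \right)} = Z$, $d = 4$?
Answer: $3456$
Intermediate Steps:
$v{\left(N \right)} = 4 N$
$R{\left(B \right)} = -96$ ($R{\left(B \right)} = 6 \cdot 4 \left(-4\right) = 24 \left(-4\right) = -96$)
$R{\left(3 \right)} v{\left(C{\left(\left(6 \left(-2 + 1\right) + 3\right) 3 \right)} \right)} = - 96 \cdot 4 \left(6 \left(-2 + 1\right) + 3\right) 3 = - 96 \cdot 4 \left(6 \left(-1\right) + 3\right) 3 = - 96 \cdot 4 \left(-6 + 3\right) 3 = - 96 \cdot 4 \left(\left(-3\right) 3\right) = - 96 \cdot 4 \left(-9\right) = \left(-96\right) \left(-36\right) = 3456$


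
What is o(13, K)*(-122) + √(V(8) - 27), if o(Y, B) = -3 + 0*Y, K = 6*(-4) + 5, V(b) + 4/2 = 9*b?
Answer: 366 + √43 ≈ 372.56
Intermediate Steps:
V(b) = -2 + 9*b
K = -19 (K = -24 + 5 = -19)
o(Y, B) = -3 (o(Y, B) = -3 + 0 = -3)
o(13, K)*(-122) + √(V(8) - 27) = -3*(-122) + √((-2 + 9*8) - 27) = 366 + √((-2 + 72) - 27) = 366 + √(70 - 27) = 366 + √43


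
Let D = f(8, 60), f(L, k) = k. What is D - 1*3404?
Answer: -3344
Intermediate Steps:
D = 60
D - 1*3404 = 60 - 1*3404 = 60 - 3404 = -3344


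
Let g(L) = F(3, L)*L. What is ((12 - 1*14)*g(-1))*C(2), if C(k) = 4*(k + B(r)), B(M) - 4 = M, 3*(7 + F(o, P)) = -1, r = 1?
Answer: -1232/3 ≈ -410.67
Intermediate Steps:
F(o, P) = -22/3 (F(o, P) = -7 + (⅓)*(-1) = -7 - ⅓ = -22/3)
B(M) = 4 + M
g(L) = -22*L/3
C(k) = 20 + 4*k (C(k) = 4*(k + (4 + 1)) = 4*(k + 5) = 4*(5 + k) = 20 + 4*k)
((12 - 1*14)*g(-1))*C(2) = ((12 - 1*14)*(-22/3*(-1)))*(20 + 4*2) = ((12 - 14)*(22/3))*(20 + 8) = -2*22/3*28 = -44/3*28 = -1232/3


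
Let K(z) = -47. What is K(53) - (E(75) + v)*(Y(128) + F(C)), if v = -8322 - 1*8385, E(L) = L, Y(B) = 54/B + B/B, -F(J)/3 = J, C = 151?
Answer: -60085555/8 ≈ -7.5107e+6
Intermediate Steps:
F(J) = -3*J
Y(B) = 1 + 54/B (Y(B) = 54/B + 1 = 1 + 54/B)
v = -16707 (v = -8322 - 8385 = -16707)
K(53) - (E(75) + v)*(Y(128) + F(C)) = -47 - (75 - 16707)*((54 + 128)/128 - 3*151) = -47 - (-16632)*((1/128)*182 - 453) = -47 - (-16632)*(91/64 - 453) = -47 - (-16632)*(-28901)/64 = -47 - 1*60085179/8 = -47 - 60085179/8 = -60085555/8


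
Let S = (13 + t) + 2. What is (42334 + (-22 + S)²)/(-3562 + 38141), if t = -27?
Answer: 43490/34579 ≈ 1.2577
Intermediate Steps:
S = -12 (S = (13 - 27) + 2 = -14 + 2 = -12)
(42334 + (-22 + S)²)/(-3562 + 38141) = (42334 + (-22 - 12)²)/(-3562 + 38141) = (42334 + (-34)²)/34579 = (42334 + 1156)*(1/34579) = 43490*(1/34579) = 43490/34579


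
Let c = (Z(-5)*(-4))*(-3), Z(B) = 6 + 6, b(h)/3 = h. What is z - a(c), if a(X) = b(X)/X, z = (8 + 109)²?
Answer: 13686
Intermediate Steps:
b(h) = 3*h
Z(B) = 12
z = 13689 (z = 117² = 13689)
c = 144 (c = (12*(-4))*(-3) = -48*(-3) = 144)
a(X) = 3 (a(X) = (3*X)/X = 3)
z - a(c) = 13689 - 1*3 = 13689 - 3 = 13686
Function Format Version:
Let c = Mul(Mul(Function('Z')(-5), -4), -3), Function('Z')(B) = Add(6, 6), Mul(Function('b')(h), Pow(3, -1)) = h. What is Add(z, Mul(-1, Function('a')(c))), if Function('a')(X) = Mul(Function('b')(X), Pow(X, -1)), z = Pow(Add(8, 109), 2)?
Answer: 13686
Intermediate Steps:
Function('b')(h) = Mul(3, h)
Function('Z')(B) = 12
z = 13689 (z = Pow(117, 2) = 13689)
c = 144 (c = Mul(Mul(12, -4), -3) = Mul(-48, -3) = 144)
Function('a')(X) = 3 (Function('a')(X) = Mul(Mul(3, X), Pow(X, -1)) = 3)
Add(z, Mul(-1, Function('a')(c))) = Add(13689, Mul(-1, 3)) = Add(13689, -3) = 13686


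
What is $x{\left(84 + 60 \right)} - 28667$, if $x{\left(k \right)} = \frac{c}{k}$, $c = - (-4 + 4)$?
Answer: $-28667$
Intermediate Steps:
$c = 0$ ($c = \left(-1\right) 0 = 0$)
$x{\left(k \right)} = 0$ ($x{\left(k \right)} = \frac{0}{k} = 0$)
$x{\left(84 + 60 \right)} - 28667 = 0 - 28667 = -28667$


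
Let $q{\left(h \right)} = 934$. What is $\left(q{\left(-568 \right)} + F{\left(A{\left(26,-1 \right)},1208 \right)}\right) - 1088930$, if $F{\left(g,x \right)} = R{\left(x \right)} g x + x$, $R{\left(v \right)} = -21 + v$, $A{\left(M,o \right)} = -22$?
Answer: $-32632500$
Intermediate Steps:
$F{\left(g,x \right)} = x + g x \left(-21 + x\right)$ ($F{\left(g,x \right)} = \left(-21 + x\right) g x + x = g \left(-21 + x\right) x + x = g x \left(-21 + x\right) + x = x + g x \left(-21 + x\right)$)
$\left(q{\left(-568 \right)} + F{\left(A{\left(26,-1 \right)},1208 \right)}\right) - 1088930 = \left(934 + 1208 \left(1 - 22 \left(-21 + 1208\right)\right)\right) - 1088930 = \left(934 + 1208 \left(1 - 26114\right)\right) - 1088930 = \left(934 + 1208 \left(-26113\right)\right) - 1088930 = \left(934 - 31544504\right) - 1088930 = -31543570 - 1088930 = -32632500$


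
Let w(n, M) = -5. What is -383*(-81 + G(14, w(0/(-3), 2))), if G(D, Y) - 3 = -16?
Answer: 36002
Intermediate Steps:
G(D, Y) = -13 (G(D, Y) = 3 - 16 = -13)
-383*(-81 + G(14, w(0/(-3), 2))) = -383*(-81 - 13) = -383*(-94) = 36002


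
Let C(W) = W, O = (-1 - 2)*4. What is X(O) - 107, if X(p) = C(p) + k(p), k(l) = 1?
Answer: -118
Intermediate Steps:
O = -12 (O = -3*4 = -12)
X(p) = 1 + p (X(p) = p + 1 = 1 + p)
X(O) - 107 = (1 - 12) - 107 = -11 - 107 = -118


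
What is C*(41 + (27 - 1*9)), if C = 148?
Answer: 8732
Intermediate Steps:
C*(41 + (27 - 1*9)) = 148*(41 + (27 - 1*9)) = 148*(41 + (27 - 9)) = 148*(41 + 18) = 148*59 = 8732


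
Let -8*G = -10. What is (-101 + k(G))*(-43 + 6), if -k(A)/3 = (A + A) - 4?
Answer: 7141/2 ≈ 3570.5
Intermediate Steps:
G = 5/4 (G = -⅛*(-10) = 5/4 ≈ 1.2500)
k(A) = 12 - 6*A (k(A) = -3*((A + A) - 4) = -3*(2*A - 4) = -3*(-4 + 2*A) = 12 - 6*A)
(-101 + k(G))*(-43 + 6) = (-101 + (12 - 6*5/4))*(-43 + 6) = (-101 + (12 - 15/2))*(-37) = (-101 + 9/2)*(-37) = -193/2*(-37) = 7141/2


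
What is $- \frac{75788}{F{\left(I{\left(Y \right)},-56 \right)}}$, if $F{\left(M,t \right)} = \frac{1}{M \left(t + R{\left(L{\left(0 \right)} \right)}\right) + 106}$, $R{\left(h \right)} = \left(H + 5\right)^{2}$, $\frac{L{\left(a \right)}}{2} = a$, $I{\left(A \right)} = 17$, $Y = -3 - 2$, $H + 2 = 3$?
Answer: $17734392$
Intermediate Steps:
$H = 1$ ($H = -2 + 3 = 1$)
$Y = -5$ ($Y = -3 - 2 = -5$)
$L{\left(a \right)} = 2 a$
$R{\left(h \right)} = 36$ ($R{\left(h \right)} = \left(1 + 5\right)^{2} = 6^{2} = 36$)
$F{\left(M,t \right)} = \frac{1}{106 + M \left(36 + t\right)}$ ($F{\left(M,t \right)} = \frac{1}{M \left(t + 36\right) + 106} = \frac{1}{M \left(36 + t\right) + 106} = \frac{1}{106 + M \left(36 + t\right)}$)
$- \frac{75788}{F{\left(I{\left(Y \right)},-56 \right)}} = - \frac{75788}{\frac{1}{106 + 36 \cdot 17 + 17 \left(-56\right)}} = - \frac{75788}{\frac{1}{106 + 612 - 952}} = - \frac{75788}{\frac{1}{-234}} = - \frac{75788}{- \frac{1}{234}} = \left(-75788\right) \left(-234\right) = 17734392$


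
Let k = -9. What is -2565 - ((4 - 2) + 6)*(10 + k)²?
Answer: -2573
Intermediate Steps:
-2565 - ((4 - 2) + 6)*(10 + k)² = -2565 - ((4 - 2) + 6)*(10 - 9)² = -2565 - (2 + 6)*1² = -2565 - 8 = -2573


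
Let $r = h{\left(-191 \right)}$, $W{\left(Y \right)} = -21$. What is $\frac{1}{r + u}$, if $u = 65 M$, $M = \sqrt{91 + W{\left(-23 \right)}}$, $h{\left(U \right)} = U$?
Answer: $\frac{191}{259269} + \frac{65 \sqrt{70}}{259269} \approx 0.0028342$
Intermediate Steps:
$M = \sqrt{70}$ ($M = \sqrt{91 - 21} = \sqrt{70} \approx 8.3666$)
$u = 65 \sqrt{70} \approx 543.83$
$r = -191$
$\frac{1}{r + u} = \frac{1}{-191 + 65 \sqrt{70}}$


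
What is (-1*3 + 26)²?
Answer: 529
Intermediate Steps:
(-1*3 + 26)² = (-3 + 26)² = 23² = 529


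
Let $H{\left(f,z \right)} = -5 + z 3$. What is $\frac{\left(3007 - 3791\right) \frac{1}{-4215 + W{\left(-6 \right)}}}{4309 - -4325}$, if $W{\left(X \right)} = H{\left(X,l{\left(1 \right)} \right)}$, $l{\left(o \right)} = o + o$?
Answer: $\frac{4}{185631} \approx 2.1548 \cdot 10^{-5}$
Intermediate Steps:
$l{\left(o \right)} = 2 o$
$H{\left(f,z \right)} = -5 + 3 z$
$W{\left(X \right)} = 1$ ($W{\left(X \right)} = -5 + 3 \cdot 2 \cdot 1 = -5 + 3 \cdot 2 = -5 + 6 = 1$)
$\frac{\left(3007 - 3791\right) \frac{1}{-4215 + W{\left(-6 \right)}}}{4309 - -4325} = \frac{\left(3007 - 3791\right) \frac{1}{-4215 + 1}}{4309 - -4325} = \frac{\left(-784\right) \frac{1}{-4214}}{4309 + 4325} = \frac{\left(-784\right) \left(- \frac{1}{4214}\right)}{8634} = \frac{8}{43} \cdot \frac{1}{8634} = \frac{4}{185631}$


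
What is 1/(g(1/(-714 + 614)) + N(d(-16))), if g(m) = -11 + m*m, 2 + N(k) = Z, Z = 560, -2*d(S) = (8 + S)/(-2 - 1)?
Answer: 10000/5470001 ≈ 0.0018282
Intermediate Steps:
d(S) = 4/3 + S/6 (d(S) = -(8 + S)/(2*(-2 - 1)) = -(8 + S)/(2*(-3)) = -(8 + S)*(-1)/(2*3) = -(-8/3 - S/3)/2 = 4/3 + S/6)
N(k) = 558 (N(k) = -2 + 560 = 558)
g(m) = -11 + m**2
1/(g(1/(-714 + 614)) + N(d(-16))) = 1/((-11 + (1/(-714 + 614))**2) + 558) = 1/((-11 + (1/(-100))**2) + 558) = 1/((-11 + (-1/100)**2) + 558) = 1/((-11 + 1/10000) + 558) = 1/(-109999/10000 + 558) = 1/(5470001/10000) = 10000/5470001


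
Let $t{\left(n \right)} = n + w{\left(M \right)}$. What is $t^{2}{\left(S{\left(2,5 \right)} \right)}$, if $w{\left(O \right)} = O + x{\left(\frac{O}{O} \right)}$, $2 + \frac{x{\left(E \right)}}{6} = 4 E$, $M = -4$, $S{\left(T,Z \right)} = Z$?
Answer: $169$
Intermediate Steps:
$x{\left(E \right)} = -12 + 24 E$ ($x{\left(E \right)} = -12 + 6 \cdot 4 E = -12 + 24 E$)
$w{\left(O \right)} = 12 + O$ ($w{\left(O \right)} = O - \left(12 - 24 \frac{O}{O}\right) = O + \left(-12 + 24 \cdot 1\right) = O + \left(-12 + 24\right) = O + 12 = 12 + O$)
$t{\left(n \right)} = 8 + n$ ($t{\left(n \right)} = n + \left(12 - 4\right) = n + 8 = 8 + n$)
$t^{2}{\left(S{\left(2,5 \right)} \right)} = \left(8 + 5\right)^{2} = 13^{2} = 169$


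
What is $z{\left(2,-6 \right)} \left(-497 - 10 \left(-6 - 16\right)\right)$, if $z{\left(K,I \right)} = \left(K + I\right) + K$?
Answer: $554$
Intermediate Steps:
$z{\left(K,I \right)} = I + 2 K$ ($z{\left(K,I \right)} = \left(I + K\right) + K = I + 2 K$)
$z{\left(2,-6 \right)} \left(-497 - 10 \left(-6 - 16\right)\right) = \left(-6 + 2 \cdot 2\right) \left(-497 - 10 \left(-6 - 16\right)\right) = \left(-6 + 4\right) \left(-497 - -220\right) = - 2 \left(-497 + 220\right) = \left(-2\right) \left(-277\right) = 554$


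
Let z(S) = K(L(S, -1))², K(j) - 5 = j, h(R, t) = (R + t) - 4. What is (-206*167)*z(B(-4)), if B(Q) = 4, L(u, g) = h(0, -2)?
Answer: -34402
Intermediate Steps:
h(R, t) = -4 + R + t
L(u, g) = -6 (L(u, g) = -4 + 0 - 2 = -6)
K(j) = 5 + j
z(S) = 1 (z(S) = (5 - 6)² = (-1)² = 1)
(-206*167)*z(B(-4)) = -206*167*1 = -34402*1 = -34402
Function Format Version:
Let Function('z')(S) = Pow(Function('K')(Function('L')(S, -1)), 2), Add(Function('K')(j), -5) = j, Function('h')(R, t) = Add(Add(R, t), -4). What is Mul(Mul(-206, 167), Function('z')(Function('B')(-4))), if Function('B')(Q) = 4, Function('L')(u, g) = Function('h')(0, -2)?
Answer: -34402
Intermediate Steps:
Function('h')(R, t) = Add(-4, R, t)
Function('L')(u, g) = -6 (Function('L')(u, g) = Add(-4, 0, -2) = -6)
Function('K')(j) = Add(5, j)
Function('z')(S) = 1 (Function('z')(S) = Pow(Add(5, -6), 2) = Pow(-1, 2) = 1)
Mul(Mul(-206, 167), Function('z')(Function('B')(-4))) = Mul(Mul(-206, 167), 1) = Mul(-34402, 1) = -34402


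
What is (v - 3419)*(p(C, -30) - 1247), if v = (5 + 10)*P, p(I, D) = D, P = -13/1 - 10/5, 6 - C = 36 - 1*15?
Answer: 4653388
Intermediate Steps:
C = -15 (C = 6 - (36 - 1*15) = 6 - (36 - 15) = 6 - 1*21 = 6 - 21 = -15)
P = -15 (P = -13*1 - 10*⅕ = -13 - 2 = -15)
v = -225 (v = (5 + 10)*(-15) = 15*(-15) = -225)
(v - 3419)*(p(C, -30) - 1247) = (-225 - 3419)*(-30 - 1247) = -3644*(-1277) = 4653388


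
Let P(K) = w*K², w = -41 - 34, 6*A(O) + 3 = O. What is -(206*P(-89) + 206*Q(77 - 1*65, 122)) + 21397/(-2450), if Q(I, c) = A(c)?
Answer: 899458863659/7350 ≈ 1.2238e+8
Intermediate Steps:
A(O) = -½ + O/6
w = -75
P(K) = -75*K²
Q(I, c) = -½ + c/6
-(206*P(-89) + 206*Q(77 - 1*65, 122)) + 21397/(-2450) = -(-122379553 + 12566/3) + 21397/(-2450) = -206/(1/((-½ + 61/3) - 75*7921)) + 21397*(-1/2450) = -206/(1/(119/6 - 594075)) - 21397/2450 = -206/(1/(-3564331/6)) - 21397/2450 = -206/(-6/3564331) - 21397/2450 = -206*(-3564331/6) - 21397/2450 = 367126093/3 - 21397/2450 = 899458863659/7350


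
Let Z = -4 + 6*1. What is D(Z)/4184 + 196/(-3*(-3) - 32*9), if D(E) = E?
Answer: -409753/583668 ≈ -0.70203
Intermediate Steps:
Z = 2 (Z = -4 + 6 = 2)
D(Z)/4184 + 196/(-3*(-3) - 32*9) = 2/4184 + 196/(-3*(-3) - 32*9) = 2*(1/4184) + 196/(9 - 288) = 1/2092 + 196/(-279) = 1/2092 + 196*(-1/279) = 1/2092 - 196/279 = -409753/583668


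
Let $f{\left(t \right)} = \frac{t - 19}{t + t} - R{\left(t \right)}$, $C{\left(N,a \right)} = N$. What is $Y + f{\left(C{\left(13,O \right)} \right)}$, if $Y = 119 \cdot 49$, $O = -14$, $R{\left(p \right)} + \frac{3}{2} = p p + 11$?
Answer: $\frac{146959}{26} \approx 5652.3$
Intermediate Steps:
$R{\left(p \right)} = \frac{19}{2} + p^{2}$ ($R{\left(p \right)} = - \frac{3}{2} + \left(p p + 11\right) = - \frac{3}{2} + \left(p^{2} + 11\right) = - \frac{3}{2} + \left(11 + p^{2}\right) = \frac{19}{2} + p^{2}$)
$f{\left(t \right)} = - \frac{19}{2} - t^{2} + \frac{-19 + t}{2 t}$ ($f{\left(t \right)} = \frac{t - 19}{t + t} - \left(\frac{19}{2} + t^{2}\right) = \frac{-19 + t}{2 t} - \left(\frac{19}{2} + t^{2}\right) = - \frac{19}{2} - t^{2} + \frac{-19 + t}{2 t}$)
$Y = 5831$
$Y + f{\left(C{\left(13,O \right)} \right)} = 5831 - \left(178 + \frac{19}{26}\right) = 5831 - \frac{4647}{26} = \frac{146959}{26}$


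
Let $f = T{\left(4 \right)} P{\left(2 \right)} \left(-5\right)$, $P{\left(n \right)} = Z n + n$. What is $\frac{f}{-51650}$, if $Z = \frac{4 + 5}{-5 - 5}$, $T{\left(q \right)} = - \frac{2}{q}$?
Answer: $- \frac{1}{103300} \approx -9.6805 \cdot 10^{-6}$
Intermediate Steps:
$Z = - \frac{9}{10}$ ($Z = \frac{9}{-10} = 9 \left(- \frac{1}{10}\right) = - \frac{9}{10} \approx -0.9$)
$P{\left(n \right)} = \frac{n}{10}$ ($P{\left(n \right)} = - \frac{9 n}{10} + n = \frac{n}{10}$)
$f = \frac{1}{2}$ ($f = - \frac{2}{4} \cdot \frac{1}{10} \cdot 2 \left(-5\right) = \left(-2\right) \frac{1}{4} \cdot \frac{1}{5} \left(-5\right) = \left(- \frac{1}{2}\right) \frac{1}{5} \left(-5\right) = \left(- \frac{1}{10}\right) \left(-5\right) = \frac{1}{2} \approx 0.5$)
$\frac{f}{-51650} = \frac{1}{2 \left(-51650\right)} = \frac{1}{2} \left(- \frac{1}{51650}\right) = - \frac{1}{103300}$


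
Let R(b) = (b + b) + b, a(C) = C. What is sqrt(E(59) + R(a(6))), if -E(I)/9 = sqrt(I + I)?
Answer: 3*sqrt(2 - sqrt(118)) ≈ 8.9311*I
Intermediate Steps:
E(I) = -9*sqrt(2)*sqrt(I) (E(I) = -9*sqrt(I + I) = -9*sqrt(2)*sqrt(I))
R(b) = 3*b (R(b) = 2*b + b = 3*b)
sqrt(E(59) + R(a(6))) = sqrt(-9*sqrt(2)*sqrt(59) + 3*6) = sqrt(-9*sqrt(118) + 18) = sqrt(18 - 9*sqrt(118))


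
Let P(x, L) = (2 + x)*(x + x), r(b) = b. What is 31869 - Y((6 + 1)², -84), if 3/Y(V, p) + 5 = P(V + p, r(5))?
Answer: 73458042/2305 ≈ 31869.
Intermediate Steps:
P(x, L) = 2*x*(2 + x) (P(x, L) = (2 + x)*(2*x) = 2*x*(2 + x))
Y(V, p) = 3/(-5 + 2*(V + p)*(2 + V + p)) (Y(V, p) = 3/(-5 + 2*(V + p)*(2 + (V + p))) = 3/(-5 + 2*(V + p)*(2 + V + p)))
31869 - Y((6 + 1)², -84) = 31869 - 3/(-5 + 2*((6 + 1)² - 84)*(2 + (6 + 1)² - 84)) = 31869 - 3/(-5 + 2*(7² - 84)*(2 + 7² - 84)) = 31869 - 3/(-5 + 2*(49 - 84)*(2 + 49 - 84)) = 31869 - 3/(-5 + 2*(-35)*(-33)) = 31869 - 3/(-5 + 2310) = 31869 - 3/2305 = 73458042/2305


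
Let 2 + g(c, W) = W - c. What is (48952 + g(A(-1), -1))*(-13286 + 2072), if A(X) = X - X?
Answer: -548914086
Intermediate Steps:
A(X) = 0
g(c, W) = -2 + W - c (g(c, W) = -2 + (W - c) = -2 + W - c)
(48952 + g(A(-1), -1))*(-13286 + 2072) = (48952 + (-2 - 1 - 1*0))*(-13286 + 2072) = (48952 + (-2 - 1 + 0))*(-11214) = (48952 - 3)*(-11214) = 48949*(-11214) = -548914086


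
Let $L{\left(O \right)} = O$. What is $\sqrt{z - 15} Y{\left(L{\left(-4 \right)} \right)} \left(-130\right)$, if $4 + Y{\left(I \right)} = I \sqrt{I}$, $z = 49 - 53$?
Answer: $520 \sqrt{19} \left(-2 + i\right) \approx -4533.3 + 2266.6 i$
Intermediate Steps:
$z = -4$
$Y{\left(I \right)} = -4 + I^{\frac{3}{2}}$ ($Y{\left(I \right)} = -4 + I \sqrt{I} = -4 + I^{\frac{3}{2}}$)
$\sqrt{z - 15} Y{\left(L{\left(-4 \right)} \right)} \left(-130\right) = \sqrt{-4 - 15} \left(-4 + \left(-4\right)^{\frac{3}{2}}\right) \left(-130\right) = \sqrt{-19} \left(-4 - 8 i\right) \left(-130\right) = i \sqrt{19} \left(-4 - 8 i\right) \left(-130\right) = - 130 i \sqrt{19} \left(-4 - 8 i\right)$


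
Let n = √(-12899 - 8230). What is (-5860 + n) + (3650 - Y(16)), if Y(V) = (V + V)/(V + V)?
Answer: -2211 + I*√21129 ≈ -2211.0 + 145.36*I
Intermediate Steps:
n = I*√21129 (n = √(-21129) = I*√21129 ≈ 145.36*I)
Y(V) = 1 (Y(V) = (2*V)/((2*V)) = (2*V)*(1/(2*V)) = 1)
(-5860 + n) + (3650 - Y(16)) = (-5860 + I*√21129) + (3650 - 1*1) = (-5860 + I*√21129) + (3650 - 1) = (-5860 + I*√21129) + 3649 = -2211 + I*√21129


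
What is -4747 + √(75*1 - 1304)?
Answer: -4747 + I*√1229 ≈ -4747.0 + 35.057*I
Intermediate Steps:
-4747 + √(75*1 - 1304) = -4747 + √(75 - 1304) = -4747 + √(-1229) = -4747 + I*√1229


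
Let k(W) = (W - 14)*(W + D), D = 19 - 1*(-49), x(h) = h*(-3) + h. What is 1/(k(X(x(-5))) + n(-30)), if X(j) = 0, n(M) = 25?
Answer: -1/927 ≈ -0.0010787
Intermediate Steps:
x(h) = -2*h (x(h) = -3*h + h = -2*h)
D = 68 (D = 19 + 49 = 68)
k(W) = (-14 + W)*(68 + W) (k(W) = (W - 14)*(W + 68) = (-14 + W)*(68 + W))
1/(k(X(x(-5))) + n(-30)) = 1/((-952 + 0² + 54*0) + 25) = 1/((-952 + 0 + 0) + 25) = 1/(-952 + 25) = 1/(-927) = -1/927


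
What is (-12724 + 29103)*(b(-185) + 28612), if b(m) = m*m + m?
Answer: 1026177108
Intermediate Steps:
b(m) = m + m**2 (b(m) = m**2 + m = m + m**2)
(-12724 + 29103)*(b(-185) + 28612) = (-12724 + 29103)*(-185*(1 - 185) + 28612) = 16379*(-185*(-184) + 28612) = 16379*(34040 + 28612) = 16379*62652 = 1026177108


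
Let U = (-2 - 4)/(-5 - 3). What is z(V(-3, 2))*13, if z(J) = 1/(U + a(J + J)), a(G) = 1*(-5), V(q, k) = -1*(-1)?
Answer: -52/17 ≈ -3.0588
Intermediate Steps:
V(q, k) = 1
U = 3/4 (U = -6/(-8) = -6*(-1/8) = 3/4 ≈ 0.75000)
a(G) = -5
z(J) = -4/17 (z(J) = 1/(3/4 - 5) = 1/(-17/4) = -4/17)
z(V(-3, 2))*13 = -4/17*13 = -52/17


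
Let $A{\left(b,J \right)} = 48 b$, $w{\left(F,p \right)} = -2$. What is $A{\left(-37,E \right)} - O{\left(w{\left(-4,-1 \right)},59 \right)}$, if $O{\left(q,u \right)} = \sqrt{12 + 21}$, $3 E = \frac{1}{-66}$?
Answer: $-1776 - \sqrt{33} \approx -1781.7$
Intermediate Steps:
$E = - \frac{1}{198}$ ($E = \frac{1}{3 \left(-66\right)} = \frac{1}{3} \left(- \frac{1}{66}\right) = - \frac{1}{198} \approx -0.0050505$)
$O{\left(q,u \right)} = \sqrt{33}$
$A{\left(-37,E \right)} - O{\left(w{\left(-4,-1 \right)},59 \right)} = 48 \left(-37\right) - \sqrt{33} = -1776 - \sqrt{33}$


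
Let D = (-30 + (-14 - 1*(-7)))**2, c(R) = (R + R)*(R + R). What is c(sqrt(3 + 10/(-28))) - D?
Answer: -9509/7 ≈ -1358.4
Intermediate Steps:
c(R) = 4*R**2 (c(R) = (2*R)*(2*R) = 4*R**2)
D = 1369 (D = (-30 + (-14 + 7))**2 = (-30 - 7)**2 = (-37)**2 = 1369)
c(sqrt(3 + 10/(-28))) - D = 4*(sqrt(3 + 10/(-28)))**2 - 1*1369 = 4*(sqrt(3 + 10*(-1/28)))**2 - 1369 = 4*(sqrt(3 - 5/14))**2 - 1369 = 4*(sqrt(37/14))**2 - 1369 = 4*(sqrt(518)/14)**2 - 1369 = 4*(37/14) - 1369 = 74/7 - 1369 = -9509/7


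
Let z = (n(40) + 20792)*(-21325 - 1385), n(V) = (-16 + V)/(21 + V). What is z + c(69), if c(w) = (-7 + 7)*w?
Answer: -28803910560/61 ≈ -4.7220e+8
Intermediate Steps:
c(w) = 0 (c(w) = 0*w = 0)
n(V) = (-16 + V)/(21 + V)
z = -28803910560/61 (z = ((-16 + 40)/(21 + 40) + 20792)*(-21325 - 1385) = (24/61 + 20792)*(-22710) = (1268336/61)*(-22710) = -28803910560/61 ≈ -4.7220e+8)
z + c(69) = -28803910560/61 + 0 = -28803910560/61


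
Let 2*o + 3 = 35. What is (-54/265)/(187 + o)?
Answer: -54/53795 ≈ -0.0010038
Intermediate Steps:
o = 16 (o = -3/2 + (1/2)*35 = -3/2 + 35/2 = 16)
(-54/265)/(187 + o) = (-54/265)/(187 + 16) = -54*1/265/203 = -54/265*1/203 = -54/53795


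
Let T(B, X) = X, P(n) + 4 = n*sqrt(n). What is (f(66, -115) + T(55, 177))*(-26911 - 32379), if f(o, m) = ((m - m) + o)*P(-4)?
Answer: 5158230 + 31305120*I ≈ 5.1582e+6 + 3.1305e+7*I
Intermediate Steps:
P(n) = -4 + n**(3/2) (P(n) = -4 + n*sqrt(n) = -4 + n**(3/2))
f(o, m) = o*(-4 - 8*I) (f(o, m) = ((m - m) + o)*(-4 + (-4)**(3/2)) = (0 + o)*(-4 - 8*I) = o*(-4 - 8*I))
(f(66, -115) + T(55, 177))*(-26911 - 32379) = (66*(-4 - 8*I) + 177)*(-26911 - 32379) = ((-264 - 528*I) + 177)*(-59290) = (-87 - 528*I)*(-59290) = 5158230 + 31305120*I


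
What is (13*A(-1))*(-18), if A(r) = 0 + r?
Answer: 234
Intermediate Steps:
A(r) = r
(13*A(-1))*(-18) = (13*(-1))*(-18) = -13*(-18) = 234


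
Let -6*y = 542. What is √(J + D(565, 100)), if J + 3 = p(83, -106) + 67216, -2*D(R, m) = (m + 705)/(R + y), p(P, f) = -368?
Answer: √33886241810/712 ≈ 258.54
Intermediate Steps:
y = -271/3 (y = -⅙*542 = -271/3 ≈ -90.333)
D(R, m) = -(705 + m)/(2*(-271/3 + R)) (D(R, m) = -(m + 705)/(2*(R - 271/3)) = -(705 + m)/(2*(-271/3 + R)))
J = 66845 (J = -3 + (-368 + 67216) = -3 + 66848 = 66845)
√(J + D(565, 100)) = √(66845 + 3*(-705 - 1*100)/(2*(-271 + 3*565))) = √(66845 + 3*(-705 - 100)/(2*(-271 + 1695))) = √(66845 + (3/2)*(-805)/1424) = √(66845 + (3/2)*(1/1424)*(-805)) = √(66845 - 2415/2848) = √(190372145/2848) = √33886241810/712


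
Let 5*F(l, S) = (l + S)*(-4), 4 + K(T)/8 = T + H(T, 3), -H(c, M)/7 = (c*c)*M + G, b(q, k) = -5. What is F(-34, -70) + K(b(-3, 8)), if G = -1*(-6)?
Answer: -22624/5 ≈ -4524.8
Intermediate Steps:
G = 6
H(c, M) = -42 - 7*M*c² (H(c, M) = -7*((c*c)*M + 6) = -7*(c²*M + 6) = -7*(M*c² + 6) = -7*(6 + M*c²) = -42 - 7*M*c²)
K(T) = -368 - 168*T² + 8*T (K(T) = -32 + 8*(T + (-42 - 7*3*T²)) = -32 + 8*(T + (-42 - 21*T²)) = -32 + 8*(-42 + T - 21*T²) = -32 + (-336 - 168*T² + 8*T) = -368 - 168*T² + 8*T)
F(l, S) = -4*S/5 - 4*l/5 (F(l, S) = ((l + S)*(-4))/5 = ((S + l)*(-4))/5 = (-4*S - 4*l)/5 = -4*S/5 - 4*l/5)
F(-34, -70) + K(b(-3, 8)) = (-⅘*(-70) - ⅘*(-34)) + (-368 - 168*(-5)² + 8*(-5)) = (56 + 136/5) + (-368 - 168*25 - 40) = 416/5 + (-368 - 4200 - 40) = 416/5 - 4608 = -22624/5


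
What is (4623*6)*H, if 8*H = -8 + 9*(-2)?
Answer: -180297/2 ≈ -90149.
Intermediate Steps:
H = -13/4 (H = (-8 + 9*(-2))/8 = (-8 - 18)/8 = (⅛)*(-26) = -13/4 ≈ -3.2500)
(4623*6)*H = (4623*6)*(-13/4) = 27738*(-13/4) = -180297/2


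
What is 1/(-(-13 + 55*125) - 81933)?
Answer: -1/88795 ≈ -1.1262e-5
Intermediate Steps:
1/(-(-13 + 55*125) - 81933) = 1/(-(-13 + 6875) - 81933) = 1/(-1*6862 - 81933) = 1/(-6862 - 81933) = 1/(-88795) = -1/88795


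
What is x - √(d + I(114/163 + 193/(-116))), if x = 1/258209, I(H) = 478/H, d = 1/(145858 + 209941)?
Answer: 1/258209 - I*√20863573766227620803865/6487994765 ≈ 3.8728e-6 - 22.263*I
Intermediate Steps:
d = 1/355799 ≈ 2.8106e-6
x = 1/258209 ≈ 3.8728e-6
x - √(d + I(114/163 + 193/(-116))) = 1/258209 - √(1/355799 + 478/(114/163 + 193/(-116))) = 1/258209 - √(1/355799 + 478/(114*(1/163) + 193*(-1/116))) = 1/258209 - √(1/355799 + 478/(114/163 - 193/116)) = 1/258209 - √(1/355799 + 478/(-18235/18908)) = 1/258209 - √(1/355799 + 478*(-18908/18235)) = 1/258209 - √(1/355799 - 9038024/18235) = 1/258209 - √(-3215719882941/6487994765) = 1/258209 - I*√20863573766227620803865/6487994765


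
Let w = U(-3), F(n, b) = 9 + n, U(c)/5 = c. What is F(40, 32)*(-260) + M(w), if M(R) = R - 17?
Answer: -12772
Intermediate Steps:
U(c) = 5*c
w = -15 (w = 5*(-3) = -15)
M(R) = -17 + R
F(40, 32)*(-260) + M(w) = (9 + 40)*(-260) + (-17 - 15) = 49*(-260) - 32 = -12740 - 32 = -12772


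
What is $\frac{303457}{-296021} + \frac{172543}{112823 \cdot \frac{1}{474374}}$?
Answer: $\frac{2202659898501601}{3036179753} \approx 7.2547 \cdot 10^{5}$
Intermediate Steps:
$\frac{303457}{-296021} + \frac{172543}{112823 \cdot \frac{1}{474374}} = 303457 \left(- \frac{1}{296021}\right) + \frac{172543}{112823 \cdot \frac{1}{474374}} = - \frac{27587}{26911} + \frac{172543}{\frac{112823}{474374}} = - \frac{27587}{26911} + 172543 \cdot \frac{474374}{112823} = - \frac{27587}{26911} + \frac{81849913082}{112823} = \frac{2202659898501601}{3036179753}$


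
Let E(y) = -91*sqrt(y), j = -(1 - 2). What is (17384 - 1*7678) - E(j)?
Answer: 9797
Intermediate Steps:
j = 1 (j = -1*(-1) = 1)
(17384 - 1*7678) - E(j) = (17384 - 1*7678) - (-91)*sqrt(1) = (17384 - 7678) - (-91) = 9706 - 1*(-91) = 9706 + 91 = 9797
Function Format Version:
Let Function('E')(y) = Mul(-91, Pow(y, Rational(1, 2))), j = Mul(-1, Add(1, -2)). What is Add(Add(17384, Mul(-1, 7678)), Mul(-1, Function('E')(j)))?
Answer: 9797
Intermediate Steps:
j = 1 (j = Mul(-1, -1) = 1)
Add(Add(17384, Mul(-1, 7678)), Mul(-1, Function('E')(j))) = Add(Add(17384, Mul(-1, 7678)), Mul(-1, Mul(-91, Pow(1, Rational(1, 2))))) = Add(Add(17384, -7678), Mul(-1, Mul(-91, 1))) = Add(9706, Mul(-1, -91)) = Add(9706, 91) = 9797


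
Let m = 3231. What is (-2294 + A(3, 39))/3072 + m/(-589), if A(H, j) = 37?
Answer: -11255005/1809408 ≈ -6.2203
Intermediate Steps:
(-2294 + A(3, 39))/3072 + m/(-589) = (-2294 + 37)/3072 + 3231/(-589) = -2257*1/3072 + 3231*(-1/589) = -2257/3072 - 3231/589 = -11255005/1809408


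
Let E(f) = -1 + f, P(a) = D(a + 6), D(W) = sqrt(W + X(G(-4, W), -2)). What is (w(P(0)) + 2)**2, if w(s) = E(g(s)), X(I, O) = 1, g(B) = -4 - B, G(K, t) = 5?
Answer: (3 + sqrt(7))**2 ≈ 31.875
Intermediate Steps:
D(W) = sqrt(1 + W) (D(W) = sqrt(W + 1) = sqrt(1 + W))
P(a) = sqrt(7 + a) (P(a) = sqrt(1 + (a + 6)) = sqrt(1 + (6 + a)) = sqrt(7 + a))
w(s) = -5 - s (w(s) = -1 + (-4 - s) = -5 - s)
(w(P(0)) + 2)**2 = ((-5 - sqrt(7 + 0)) + 2)**2 = ((-5 - sqrt(7)) + 2)**2 = (-3 - sqrt(7))**2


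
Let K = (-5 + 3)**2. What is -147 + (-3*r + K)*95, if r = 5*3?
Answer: -4042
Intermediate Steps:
r = 15
K = 4 (K = (-2)**2 = 4)
-147 + (-3*r + K)*95 = -147 + (-3*15 + 4)*95 = -147 + (-45 + 4)*95 = -147 - 41*95 = -147 - 3895 = -4042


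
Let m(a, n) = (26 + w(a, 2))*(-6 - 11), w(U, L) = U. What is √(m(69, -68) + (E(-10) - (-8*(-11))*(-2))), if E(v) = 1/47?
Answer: 4*I*√198669/47 ≈ 37.934*I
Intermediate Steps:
E(v) = 1/47
m(a, n) = -442 - 17*a (m(a, n) = (26 + a)*(-6 - 11) = (26 + a)*(-17) = -442 - 17*a)
√(m(69, -68) + (E(-10) - (-8*(-11))*(-2))) = √((-442 - 17*69) + (1/47 - (-8*(-11))*(-2))) = √((-442 - 1173) + (1/47 - 88*(-2))) = √(-1615 + (1/47 - 1*(-176))) = √(-1615 + (1/47 + 176)) = √(-1615 + 8273/47) = √(-67632/47) = 4*I*√198669/47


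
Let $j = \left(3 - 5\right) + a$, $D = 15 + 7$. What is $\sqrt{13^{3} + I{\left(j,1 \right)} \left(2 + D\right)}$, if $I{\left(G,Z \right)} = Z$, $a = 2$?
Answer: $\sqrt{2221} \approx 47.128$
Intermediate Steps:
$D = 22$
$j = 0$ ($j = \left(3 - 5\right) + 2 = -2 + 2 = 0$)
$\sqrt{13^{3} + I{\left(j,1 \right)} \left(2 + D\right)} = \sqrt{13^{3} + 1 \left(2 + 22\right)} = \sqrt{2197 + 1 \cdot 24} = \sqrt{2197 + 24} = \sqrt{2221}$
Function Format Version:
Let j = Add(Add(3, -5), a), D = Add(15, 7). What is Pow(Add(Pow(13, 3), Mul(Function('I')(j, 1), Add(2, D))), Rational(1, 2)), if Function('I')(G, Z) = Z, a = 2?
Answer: Pow(2221, Rational(1, 2)) ≈ 47.128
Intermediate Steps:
D = 22
j = 0 (j = Add(Add(3, -5), 2) = Add(-2, 2) = 0)
Pow(Add(Pow(13, 3), Mul(Function('I')(j, 1), Add(2, D))), Rational(1, 2)) = Pow(Add(Pow(13, 3), Mul(1, Add(2, 22))), Rational(1, 2)) = Pow(Add(2197, Mul(1, 24)), Rational(1, 2)) = Pow(Add(2197, 24), Rational(1, 2)) = Pow(2221, Rational(1, 2))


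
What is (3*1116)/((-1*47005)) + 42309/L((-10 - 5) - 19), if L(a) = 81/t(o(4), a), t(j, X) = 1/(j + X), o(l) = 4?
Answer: -14791631/846090 ≈ -17.482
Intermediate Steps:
t(j, X) = 1/(X + j)
L(a) = 324 + 81*a (L(a) = 81/(1/(a + 4)) = 81/(1/(4 + a)) = 81*(4 + a) = 324 + 81*a)
(3*1116)/((-1*47005)) + 42309/L((-10 - 5) - 19) = (3*1116)/((-1*47005)) + 42309/(324 + 81*((-10 - 5) - 19)) = 3348/(-47005) + 42309/(324 + 81*(-15 - 19)) = 3348*(-1/47005) + 42309/(324 + 81*(-34)) = -3348/47005 + 42309/(324 - 2754) = -3348/47005 + 42309/(-2430) = -3348/47005 + 42309*(-1/2430) = -3348/47005 - 1567/90 = -14791631/846090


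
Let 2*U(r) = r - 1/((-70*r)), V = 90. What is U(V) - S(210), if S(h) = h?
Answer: -2078999/12600 ≈ -165.00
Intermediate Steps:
U(r) = r/2 + 1/(140*r) (U(r) = (r - 1/((-70*r)))/2 = (r - (-1)/(70*r))/2 = (r + 1/(70*r))/2 = r/2 + 1/(140*r))
U(V) - S(210) = ((1/2)*90 + (1/140)/90) - 1*210 = (45 + (1/140)*(1/90)) - 210 = (45 + 1/12600) - 210 = 567001/12600 - 210 = -2078999/12600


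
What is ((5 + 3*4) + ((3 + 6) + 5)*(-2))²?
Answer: 121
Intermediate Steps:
((5 + 3*4) + ((3 + 6) + 5)*(-2))² = ((5 + 12) + (9 + 5)*(-2))² = (17 + 14*(-2))² = (17 - 28)² = (-11)² = 121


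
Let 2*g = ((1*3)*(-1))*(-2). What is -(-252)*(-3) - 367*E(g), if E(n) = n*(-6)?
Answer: 5850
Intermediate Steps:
g = 3 (g = (((1*3)*(-1))*(-2))/2 = ((3*(-1))*(-2))/2 = (-3*(-2))/2 = (½)*6 = 3)
E(n) = -6*n
-(-252)*(-3) - 367*E(g) = -(-252)*(-3) - (-2202)*3 = -2*378 - 367*(-18) = -756 + 6606 = 5850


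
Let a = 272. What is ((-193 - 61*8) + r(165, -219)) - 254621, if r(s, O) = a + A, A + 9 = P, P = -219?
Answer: -255258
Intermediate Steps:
A = -228 (A = -9 - 219 = -228)
r(s, O) = 44 (r(s, O) = 272 - 228 = 44)
((-193 - 61*8) + r(165, -219)) - 254621 = ((-193 - 61*8) + 44) - 254621 = ((-193 - 488) + 44) - 254621 = (-681 + 44) - 254621 = -637 - 254621 = -255258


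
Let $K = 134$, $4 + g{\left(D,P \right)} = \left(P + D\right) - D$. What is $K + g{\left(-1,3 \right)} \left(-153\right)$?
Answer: $287$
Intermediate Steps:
$g{\left(D,P \right)} = -4 + P$ ($g{\left(D,P \right)} = -4 + \left(\left(P + D\right) - D\right) = -4 + \left(\left(D + P\right) - D\right) = -4 + P$)
$K + g{\left(-1,3 \right)} \left(-153\right) = 134 + \left(-4 + 3\right) \left(-153\right) = 134 - -153 = 134 + 153 = 287$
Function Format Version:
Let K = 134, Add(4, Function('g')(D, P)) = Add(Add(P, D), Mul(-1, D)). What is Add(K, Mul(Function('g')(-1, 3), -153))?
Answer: 287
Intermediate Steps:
Function('g')(D, P) = Add(-4, P) (Function('g')(D, P) = Add(-4, Add(Add(P, D), Mul(-1, D))) = Add(-4, Add(Add(D, P), Mul(-1, D))) = Add(-4, P))
Add(K, Mul(Function('g')(-1, 3), -153)) = Add(134, Mul(Add(-4, 3), -153)) = Add(134, Mul(-1, -153)) = Add(134, 153) = 287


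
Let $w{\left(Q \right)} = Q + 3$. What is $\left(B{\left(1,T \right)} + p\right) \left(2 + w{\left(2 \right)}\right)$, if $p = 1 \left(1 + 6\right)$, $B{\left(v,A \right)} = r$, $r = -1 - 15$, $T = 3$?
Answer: $-63$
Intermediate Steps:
$w{\left(Q \right)} = 3 + Q$
$r = -16$ ($r = -1 - 15 = -16$)
$B{\left(v,A \right)} = -16$
$p = 7$ ($p = 1 \cdot 7 = 7$)
$\left(B{\left(1,T \right)} + p\right) \left(2 + w{\left(2 \right)}\right) = \left(-16 + 7\right) \left(2 + \left(3 + 2\right)\right) = - 9 \left(2 + 5\right) = \left(-9\right) 7 = -63$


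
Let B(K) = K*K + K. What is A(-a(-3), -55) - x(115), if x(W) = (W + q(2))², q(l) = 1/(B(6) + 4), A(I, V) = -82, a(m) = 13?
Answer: -28168193/2116 ≈ -13312.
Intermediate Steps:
B(K) = K + K² (B(K) = K² + K = K + K²)
q(l) = 1/46 (q(l) = 1/(6*(1 + 6) + 4) = 1/(6*7 + 4) = 1/(42 + 4) = 1/46)
x(W) = (1/46 + W)² (x(W) = (W + 1/46)² = (1/46 + W)²)
A(-a(-3), -55) - x(115) = -82 - (1 + 46*115)²/2116 = -82 - (1 + 5290)²/2116 = -82 - 5291²/2116 = -82 - 27994681/2116 = -28168193/2116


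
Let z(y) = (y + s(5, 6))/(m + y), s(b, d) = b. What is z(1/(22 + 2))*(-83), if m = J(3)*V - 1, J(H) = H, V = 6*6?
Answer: -10043/2569 ≈ -3.9093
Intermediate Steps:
V = 36
m = 107 (m = 3*36 - 1 = 108 - 1 = 107)
z(y) = (5 + y)/(107 + y) (z(y) = (y + 5)/(107 + y) = (5 + y)/(107 + y))
z(1/(22 + 2))*(-83) = ((5 + 1/(22 + 2))/(107 + 1/(22 + 2)))*(-83) = ((5 + 1/24)/(107 + 1/24))*(-83) = ((121/24)/(2569/24))*(-83) = ((24/2569)*(121/24))*(-83) = (121/2569)*(-83) = -10043/2569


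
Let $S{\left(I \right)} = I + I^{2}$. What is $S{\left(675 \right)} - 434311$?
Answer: $21989$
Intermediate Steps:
$S{\left(675 \right)} - 434311 = 675 \left(1 + 675\right) - 434311 = 675 \cdot 676 - 434311 = 456300 - 434311 = 21989$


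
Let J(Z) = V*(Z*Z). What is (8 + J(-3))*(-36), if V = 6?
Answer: -2232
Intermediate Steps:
J(Z) = 6*Z**2 (J(Z) = 6*(Z*Z) = 6*Z**2)
(8 + J(-3))*(-36) = (8 + 6*(-3)**2)*(-36) = (8 + 6*9)*(-36) = (8 + 54)*(-36) = 62*(-36) = -2232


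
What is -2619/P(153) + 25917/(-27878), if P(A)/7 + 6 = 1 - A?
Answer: 209190/145439 ≈ 1.4383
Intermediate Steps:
P(A) = -35 - 7*A (P(A) = -42 + 7*(1 - A) = -42 + (7 - 7*A) = -35 - 7*A)
-2619/P(153) + 25917/(-27878) = -2619/(-35 - 7*153) + 25917/(-27878) = -2619/(-35 - 1071) + 25917*(-1/27878) = -2619/(-1106) - 489/526 = -2619*(-1/1106) - 489/526 = 2619/1106 - 489/526 = 209190/145439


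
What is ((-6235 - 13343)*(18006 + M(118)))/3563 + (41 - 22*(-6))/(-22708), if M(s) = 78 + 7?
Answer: -1148978167969/11558372 ≈ -99407.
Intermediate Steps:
M(s) = 85
((-6235 - 13343)*(18006 + M(118)))/3563 + (41 - 22*(-6))/(-22708) = ((-6235 - 13343)*(18006 + 85))/3563 + (41 - 22*(-6))/(-22708) = -19578*18091*(1/3563) + (41 + 132)*(-1/22708) = -354185598*1/3563 + 173*(-1/22708) = -354185598/3563 - 173/22708 = -1148978167969/11558372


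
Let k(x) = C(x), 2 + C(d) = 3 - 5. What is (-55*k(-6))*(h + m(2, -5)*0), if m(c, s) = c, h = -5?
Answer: -1100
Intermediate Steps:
C(d) = -4 (C(d) = -2 + (3 - 5) = -2 - 2 = -4)
k(x) = -4
(-55*k(-6))*(h + m(2, -5)*0) = (-55*(-4))*(-5 + 2*0) = 220*(-5 + 0) = 220*(-5) = -1100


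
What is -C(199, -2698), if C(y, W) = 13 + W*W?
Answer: -7279217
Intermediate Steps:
C(y, W) = 13 + W²
-C(199, -2698) = -(13 + (-2698)²) = -(13 + 7279204) = -1*7279217 = -7279217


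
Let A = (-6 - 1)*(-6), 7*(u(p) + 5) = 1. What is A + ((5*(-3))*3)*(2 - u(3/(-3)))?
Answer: -1866/7 ≈ -266.57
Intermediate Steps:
u(p) = -34/7 (u(p) = -5 + (⅐)*1 = -5 + ⅐ = -34/7)
A = 42 (A = -7*(-6) = 42)
A + ((5*(-3))*3)*(2 - u(3/(-3))) = 42 + ((5*(-3))*3)*(2 - 1*(-34/7)) = 42 + (-15*3)*(2 + 34/7) = 42 - 45*48/7 = 42 - 2160/7 = -1866/7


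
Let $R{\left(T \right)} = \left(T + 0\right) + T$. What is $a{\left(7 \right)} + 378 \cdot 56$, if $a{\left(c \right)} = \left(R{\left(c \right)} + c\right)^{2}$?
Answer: $21609$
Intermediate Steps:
$R{\left(T \right)} = 2 T$ ($R{\left(T \right)} = T + T = 2 T$)
$a{\left(c \right)} = 9 c^{2}$ ($a{\left(c \right)} = \left(2 c + c\right)^{2} = \left(3 c\right)^{2} = 9 c^{2}$)
$a{\left(7 \right)} + 378 \cdot 56 = 9 \cdot 7^{2} + 378 \cdot 56 = 9 \cdot 49 + 21168 = 441 + 21168 = 21609$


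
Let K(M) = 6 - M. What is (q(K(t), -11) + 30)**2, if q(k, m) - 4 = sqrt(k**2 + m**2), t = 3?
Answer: (34 + sqrt(130))**2 ≈ 2061.3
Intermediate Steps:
q(k, m) = 4 + sqrt(k**2 + m**2)
(q(K(t), -11) + 30)**2 = ((4 + sqrt((6 - 1*3)**2 + (-11)**2)) + 30)**2 = ((4 + sqrt((6 - 3)**2 + 121)) + 30)**2 = ((4 + sqrt(3**2 + 121)) + 30)**2 = ((4 + sqrt(9 + 121)) + 30)**2 = ((4 + sqrt(130)) + 30)**2 = (34 + sqrt(130))**2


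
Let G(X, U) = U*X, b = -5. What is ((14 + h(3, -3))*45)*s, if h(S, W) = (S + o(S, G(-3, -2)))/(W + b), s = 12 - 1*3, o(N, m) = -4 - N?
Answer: 11745/2 ≈ 5872.5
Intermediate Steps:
s = 9 (s = 12 - 3 = 9)
h(S, W) = -4/(-5 + W) (h(S, W) = (S + (-4 - S))/(W - 5) = -4/(-5 + W))
((14 + h(3, -3))*45)*s = ((14 - 4/(-5 - 3))*45)*9 = ((14 - 4/(-8))*45)*9 = ((14 - 4*(-1/8))*45)*9 = ((14 + 1/2)*45)*9 = ((29/2)*45)*9 = (1305/2)*9 = 11745/2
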